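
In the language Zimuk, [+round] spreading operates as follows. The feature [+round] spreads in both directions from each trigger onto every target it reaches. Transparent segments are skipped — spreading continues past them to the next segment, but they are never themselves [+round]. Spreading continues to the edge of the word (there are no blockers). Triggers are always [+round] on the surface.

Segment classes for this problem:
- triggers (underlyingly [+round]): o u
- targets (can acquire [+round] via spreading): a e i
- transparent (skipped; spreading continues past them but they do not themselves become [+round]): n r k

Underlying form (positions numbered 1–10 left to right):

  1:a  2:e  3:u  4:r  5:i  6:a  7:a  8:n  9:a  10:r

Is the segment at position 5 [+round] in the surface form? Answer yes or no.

From /u/ at 3 rightward: 4 /r/ transparent; 5 /i/ → [+round]; 6 /a/ → [+round]; 7 /a/ → [+round]; 8 /n/ transparent; 9 /a/ → [+round]; 10 /r/ transparent; word edge.
From /u/ at 3 leftward: 2 /e/ → [+round]; 1 /a/ → [+round]; word edge.
[+round] positions on the surface: 1 2 3 5 6 7 9.

yes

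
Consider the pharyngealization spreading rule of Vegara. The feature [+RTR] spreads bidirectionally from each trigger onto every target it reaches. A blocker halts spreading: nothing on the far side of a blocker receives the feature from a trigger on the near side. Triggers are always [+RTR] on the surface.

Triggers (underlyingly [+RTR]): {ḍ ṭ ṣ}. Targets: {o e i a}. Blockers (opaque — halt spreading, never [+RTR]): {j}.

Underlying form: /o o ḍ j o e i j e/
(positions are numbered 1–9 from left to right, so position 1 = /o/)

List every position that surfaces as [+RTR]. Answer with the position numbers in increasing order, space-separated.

1 2 3

From /ḍ/ at 3 rightward: 4 /j/ blocks.
From /ḍ/ at 3 leftward: 2 /o/ → [+RTR]; 1 /o/ → [+RTR]; word edge.
Targets with no active source: positions 5 6 7 9 stay [-emphatic].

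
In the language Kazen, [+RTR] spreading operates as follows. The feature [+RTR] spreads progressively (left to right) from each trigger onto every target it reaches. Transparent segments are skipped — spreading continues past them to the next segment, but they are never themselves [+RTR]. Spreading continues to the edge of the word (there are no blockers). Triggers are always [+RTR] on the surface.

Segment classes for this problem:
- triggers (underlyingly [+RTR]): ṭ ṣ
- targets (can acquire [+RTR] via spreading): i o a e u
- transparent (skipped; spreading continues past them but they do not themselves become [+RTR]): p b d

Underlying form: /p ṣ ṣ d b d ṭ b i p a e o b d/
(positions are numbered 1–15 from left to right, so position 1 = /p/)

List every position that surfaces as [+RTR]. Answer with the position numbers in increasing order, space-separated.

From /ṣ/ at 2 rightward: 3 /ṣ/ is itself a trigger — this domain ends here.
From /ṣ/ at 3 rightward: 4 /d/ transparent; 5 /b/ transparent; 6 /d/ transparent; 7 /ṭ/ is itself a trigger — this domain ends here.
From /ṭ/ at 7 rightward: 8 /b/ transparent; 9 /i/ → [+RTR]; 10 /p/ transparent; 11 /a/ → [+RTR]; 12 /e/ → [+RTR]; 13 /o/ → [+RTR]; 14 /b/ transparent; 15 /d/ transparent; word edge.

2 3 7 9 11 12 13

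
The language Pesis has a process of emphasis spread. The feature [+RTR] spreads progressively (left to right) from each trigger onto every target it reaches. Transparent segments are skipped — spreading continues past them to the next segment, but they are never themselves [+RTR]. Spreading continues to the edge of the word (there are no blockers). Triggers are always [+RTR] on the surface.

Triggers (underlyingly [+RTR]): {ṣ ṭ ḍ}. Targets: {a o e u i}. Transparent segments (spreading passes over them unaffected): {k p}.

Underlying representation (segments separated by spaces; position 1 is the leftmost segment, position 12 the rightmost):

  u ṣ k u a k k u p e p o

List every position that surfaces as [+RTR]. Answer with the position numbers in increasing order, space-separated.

2 4 5 8 10 12

From /ṣ/ at 2 rightward: 3 /k/ transparent; 4 /u/ → [+RTR]; 5 /a/ → [+RTR]; 6 /k/ transparent; 7 /k/ transparent; 8 /u/ → [+RTR]; 9 /p/ transparent; 10 /e/ → [+RTR]; 11 /p/ transparent; 12 /o/ → [+RTR]; word edge.
Target with no active source: position 1 stays [-emphatic].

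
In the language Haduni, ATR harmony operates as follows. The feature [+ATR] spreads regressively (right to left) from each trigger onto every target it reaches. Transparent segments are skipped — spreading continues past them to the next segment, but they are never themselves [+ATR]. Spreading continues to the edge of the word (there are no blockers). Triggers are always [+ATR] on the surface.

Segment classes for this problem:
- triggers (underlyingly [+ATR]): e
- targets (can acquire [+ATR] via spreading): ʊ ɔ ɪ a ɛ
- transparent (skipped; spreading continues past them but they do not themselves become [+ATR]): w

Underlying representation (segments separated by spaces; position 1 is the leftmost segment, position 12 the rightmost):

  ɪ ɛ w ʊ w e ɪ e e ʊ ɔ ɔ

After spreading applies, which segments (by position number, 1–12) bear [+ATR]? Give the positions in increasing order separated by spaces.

From /e/ at 6 leftward: 5 /w/ transparent; 4 /ʊ/ → [+ATR]; 3 /w/ transparent; 2 /ɛ/ → [+ATR]; 1 /ɪ/ → [+ATR]; word edge.
From /e/ at 8 leftward: 7 /ɪ/ → [+ATR]; 6 /e/ is itself a trigger — this domain ends here.
From /e/ at 9 leftward: 8 /e/ is itself a trigger — this domain ends here.
Targets with no active source: positions 10 11 12 stay [-ATR].

1 2 4 6 7 8 9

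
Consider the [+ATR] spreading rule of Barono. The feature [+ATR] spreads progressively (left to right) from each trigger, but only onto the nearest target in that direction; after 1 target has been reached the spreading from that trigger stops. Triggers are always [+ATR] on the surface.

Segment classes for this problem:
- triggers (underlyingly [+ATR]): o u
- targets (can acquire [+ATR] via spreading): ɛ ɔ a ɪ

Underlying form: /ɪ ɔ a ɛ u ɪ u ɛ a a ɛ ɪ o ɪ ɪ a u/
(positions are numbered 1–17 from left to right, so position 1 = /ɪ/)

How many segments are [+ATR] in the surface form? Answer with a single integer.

7

From /u/ at 5 rightward: 6 /ɪ/ → [+ATR]; bound reached.
From /u/ at 7 rightward: 8 /ɛ/ → [+ATR]; bound reached.
From /o/ at 13 rightward: 14 /ɪ/ → [+ATR]; bound reached.
From /u/ at 17 rightward: word edge.
Targets with no active source: positions 1 2 3 4 9 10 11 12 15 16 stay [-ATR].
[+ATR] positions on the surface: 5 6 7 8 13 14 17.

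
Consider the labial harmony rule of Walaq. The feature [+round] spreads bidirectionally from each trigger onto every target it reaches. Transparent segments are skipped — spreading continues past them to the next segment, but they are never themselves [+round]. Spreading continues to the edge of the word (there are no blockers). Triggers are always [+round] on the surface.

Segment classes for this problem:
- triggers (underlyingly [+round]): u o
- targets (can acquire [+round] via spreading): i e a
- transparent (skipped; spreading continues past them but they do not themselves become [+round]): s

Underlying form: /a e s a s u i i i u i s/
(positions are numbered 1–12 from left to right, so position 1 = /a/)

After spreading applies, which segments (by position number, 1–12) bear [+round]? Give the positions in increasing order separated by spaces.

1 2 4 6 7 8 9 10 11

From /u/ at 6 rightward: 7 /i/ → [+round]; 8 /i/ → [+round]; 9 /i/ → [+round]; 10 /u/ is itself a trigger — this domain ends here.
From /u/ at 6 leftward: 5 /s/ transparent; 4 /a/ → [+round]; 3 /s/ transparent; 2 /e/ → [+round]; 1 /a/ → [+round]; word edge.
From /u/ at 10 rightward: 11 /i/ → [+round]; 12 /s/ transparent; word edge.
From /u/ at 10 leftward: 9 /i/ → [+round]; 8 /i/ → [+round]; 7 /i/ → [+round]; 6 /u/ is itself a trigger — this domain ends here.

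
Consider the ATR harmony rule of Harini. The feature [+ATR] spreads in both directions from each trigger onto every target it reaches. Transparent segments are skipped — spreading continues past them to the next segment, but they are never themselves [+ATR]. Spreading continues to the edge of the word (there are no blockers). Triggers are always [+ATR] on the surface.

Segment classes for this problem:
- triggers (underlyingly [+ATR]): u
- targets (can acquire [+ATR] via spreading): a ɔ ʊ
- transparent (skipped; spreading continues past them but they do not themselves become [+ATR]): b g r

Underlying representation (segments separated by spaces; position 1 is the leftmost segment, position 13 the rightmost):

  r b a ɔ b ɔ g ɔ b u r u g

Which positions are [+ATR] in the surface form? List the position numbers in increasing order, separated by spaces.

From /u/ at 10 rightward: 11 /r/ transparent; 12 /u/ is itself a trigger — this domain ends here.
From /u/ at 10 leftward: 9 /b/ transparent; 8 /ɔ/ → [+ATR]; 7 /g/ transparent; 6 /ɔ/ → [+ATR]; 5 /b/ transparent; 4 /ɔ/ → [+ATR]; 3 /a/ → [+ATR]; 2 /b/ transparent; 1 /r/ transparent; word edge.
From /u/ at 12 rightward: 13 /g/ transparent; word edge.
From /u/ at 12 leftward: 11 /r/ transparent; 10 /u/ is itself a trigger — this domain ends here.

3 4 6 8 10 12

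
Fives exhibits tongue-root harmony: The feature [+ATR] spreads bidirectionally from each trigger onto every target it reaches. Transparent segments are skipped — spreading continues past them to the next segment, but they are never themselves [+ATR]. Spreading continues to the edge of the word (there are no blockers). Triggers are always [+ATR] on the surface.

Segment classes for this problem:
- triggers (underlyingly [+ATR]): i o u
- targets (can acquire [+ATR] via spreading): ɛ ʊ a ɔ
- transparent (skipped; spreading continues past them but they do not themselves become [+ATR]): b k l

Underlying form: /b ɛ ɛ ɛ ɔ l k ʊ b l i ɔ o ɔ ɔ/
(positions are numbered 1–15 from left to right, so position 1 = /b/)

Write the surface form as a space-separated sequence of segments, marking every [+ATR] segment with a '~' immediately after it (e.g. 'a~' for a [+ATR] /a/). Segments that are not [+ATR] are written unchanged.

b ɛ~ ɛ~ ɛ~ ɔ~ l k ʊ~ b l i~ ɔ~ o~ ɔ~ ɔ~

From /i/ at 11 rightward: 12 /ɔ/ → [+ATR]; 13 /o/ is itself a trigger — this domain ends here.
From /i/ at 11 leftward: 10 /l/ transparent; 9 /b/ transparent; 8 /ʊ/ → [+ATR]; 7 /k/ transparent; 6 /l/ transparent; 5 /ɔ/ → [+ATR]; 4 /ɛ/ → [+ATR]; 3 /ɛ/ → [+ATR]; 2 /ɛ/ → [+ATR]; 1 /b/ transparent; word edge.
From /o/ at 13 rightward: 14 /ɔ/ → [+ATR]; 15 /ɔ/ → [+ATR]; word edge.
From /o/ at 13 leftward: 12 /ɔ/ → [+ATR]; 11 /i/ is itself a trigger — this domain ends here.
[+ATR] positions on the surface: 2 3 4 5 8 11 12 13 14 15.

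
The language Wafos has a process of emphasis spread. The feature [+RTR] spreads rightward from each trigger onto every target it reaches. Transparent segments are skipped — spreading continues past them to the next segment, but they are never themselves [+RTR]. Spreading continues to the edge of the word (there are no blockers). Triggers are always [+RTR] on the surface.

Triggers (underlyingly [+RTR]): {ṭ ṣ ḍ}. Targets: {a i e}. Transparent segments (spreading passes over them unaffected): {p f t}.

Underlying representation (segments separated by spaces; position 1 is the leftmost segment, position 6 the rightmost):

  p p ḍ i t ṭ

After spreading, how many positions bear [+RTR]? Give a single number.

From /ḍ/ at 3 rightward: 4 /i/ → [+RTR]; 5 /t/ transparent; 6 /ṭ/ is itself a trigger — this domain ends here.
From /ṭ/ at 6 rightward: word edge.
[+RTR] positions on the surface: 3 4 6.

3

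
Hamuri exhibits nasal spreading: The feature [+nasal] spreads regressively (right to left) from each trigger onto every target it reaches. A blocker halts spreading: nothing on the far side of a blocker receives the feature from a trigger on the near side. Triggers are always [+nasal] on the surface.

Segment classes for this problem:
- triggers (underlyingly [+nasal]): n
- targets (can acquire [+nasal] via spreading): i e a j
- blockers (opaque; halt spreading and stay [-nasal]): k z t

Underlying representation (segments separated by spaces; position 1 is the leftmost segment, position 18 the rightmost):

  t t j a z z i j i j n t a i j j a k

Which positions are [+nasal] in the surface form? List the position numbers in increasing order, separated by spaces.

From /n/ at 11 leftward: 10 /j/ → [+nasal]; 9 /i/ → [+nasal]; 8 /j/ → [+nasal]; 7 /i/ → [+nasal]; 6 /z/ blocks.
Targets with no active source: positions 3 4 13 14 15 16 17 stay [-nasal].

7 8 9 10 11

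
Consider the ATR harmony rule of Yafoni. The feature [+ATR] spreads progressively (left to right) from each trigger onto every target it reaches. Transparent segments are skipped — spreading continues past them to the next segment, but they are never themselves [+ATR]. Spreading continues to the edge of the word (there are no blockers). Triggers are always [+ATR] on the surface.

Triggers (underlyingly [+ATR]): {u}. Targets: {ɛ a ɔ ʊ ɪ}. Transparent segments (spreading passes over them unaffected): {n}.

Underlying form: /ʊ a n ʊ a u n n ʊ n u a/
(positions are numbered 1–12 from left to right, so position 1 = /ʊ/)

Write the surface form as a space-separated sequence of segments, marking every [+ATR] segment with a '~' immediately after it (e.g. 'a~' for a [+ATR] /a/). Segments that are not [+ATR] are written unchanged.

From /u/ at 6 rightward: 7 /n/ transparent; 8 /n/ transparent; 9 /ʊ/ → [+ATR]; 10 /n/ transparent; 11 /u/ is itself a trigger — this domain ends here.
From /u/ at 11 rightward: 12 /a/ → [+ATR]; word edge.
Targets with no active source: positions 1 2 4 5 stay [-ATR].
[+ATR] positions on the surface: 6 9 11 12.

ʊ a n ʊ a u~ n n ʊ~ n u~ a~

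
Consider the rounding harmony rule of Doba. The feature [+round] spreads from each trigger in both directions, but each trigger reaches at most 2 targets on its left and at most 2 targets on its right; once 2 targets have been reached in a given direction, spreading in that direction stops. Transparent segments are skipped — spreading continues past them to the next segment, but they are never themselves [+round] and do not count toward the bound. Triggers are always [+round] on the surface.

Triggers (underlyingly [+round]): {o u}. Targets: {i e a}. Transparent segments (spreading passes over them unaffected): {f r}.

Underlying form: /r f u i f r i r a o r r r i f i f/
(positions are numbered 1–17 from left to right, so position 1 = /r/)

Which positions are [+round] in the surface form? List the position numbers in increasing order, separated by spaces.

3 4 7 9 10 14 16

From /u/ at 3 rightward: 4 /i/ → [+round]; 5 /f/ transparent; 6 /r/ transparent; 7 /i/ → [+round]; bound reached.
From /u/ at 3 leftward: 2 /f/ transparent; 1 /r/ transparent; word edge.
From /o/ at 10 rightward: 11 /r/ transparent; 12 /r/ transparent; 13 /r/ transparent; 14 /i/ → [+round]; 15 /f/ transparent; 16 /i/ → [+round]; bound reached.
From /o/ at 10 leftward: 9 /a/ → [+round]; 8 /r/ transparent; 7 /i/ → [+round]; bound reached.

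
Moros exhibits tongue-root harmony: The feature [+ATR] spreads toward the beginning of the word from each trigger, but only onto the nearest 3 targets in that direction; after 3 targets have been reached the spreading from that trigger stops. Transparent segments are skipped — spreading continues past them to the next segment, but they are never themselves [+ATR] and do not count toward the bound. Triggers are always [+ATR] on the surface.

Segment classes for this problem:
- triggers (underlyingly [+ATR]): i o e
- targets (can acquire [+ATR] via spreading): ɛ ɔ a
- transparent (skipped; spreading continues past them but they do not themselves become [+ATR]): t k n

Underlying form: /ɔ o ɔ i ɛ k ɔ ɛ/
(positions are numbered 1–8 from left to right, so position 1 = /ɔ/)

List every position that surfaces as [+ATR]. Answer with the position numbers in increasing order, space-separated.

1 2 3 4

From /o/ at 2 leftward: 1 /ɔ/ → [+ATR]; word edge.
From /i/ at 4 leftward: 3 /ɔ/ → [+ATR]; 2 /o/ is itself a trigger — this domain ends here.
Targets with no active source: positions 5 7 8 stay [-ATR].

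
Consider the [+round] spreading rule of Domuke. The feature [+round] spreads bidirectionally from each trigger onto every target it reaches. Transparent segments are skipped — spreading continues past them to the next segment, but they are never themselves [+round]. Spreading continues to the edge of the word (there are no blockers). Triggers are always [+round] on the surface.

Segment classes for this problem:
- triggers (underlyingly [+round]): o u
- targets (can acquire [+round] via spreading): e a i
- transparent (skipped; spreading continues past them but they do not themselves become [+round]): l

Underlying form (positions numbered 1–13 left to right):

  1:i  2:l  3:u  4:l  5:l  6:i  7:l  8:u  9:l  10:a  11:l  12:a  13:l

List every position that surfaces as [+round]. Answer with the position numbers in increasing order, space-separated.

1 3 6 8 10 12

From /u/ at 3 rightward: 4 /l/ transparent; 5 /l/ transparent; 6 /i/ → [+round]; 7 /l/ transparent; 8 /u/ is itself a trigger — this domain ends here.
From /u/ at 3 leftward: 2 /l/ transparent; 1 /i/ → [+round]; word edge.
From /u/ at 8 rightward: 9 /l/ transparent; 10 /a/ → [+round]; 11 /l/ transparent; 12 /a/ → [+round]; 13 /l/ transparent; word edge.
From /u/ at 8 leftward: 7 /l/ transparent; 6 /i/ → [+round]; 5 /l/ transparent; 4 /l/ transparent; 3 /u/ is itself a trigger — this domain ends here.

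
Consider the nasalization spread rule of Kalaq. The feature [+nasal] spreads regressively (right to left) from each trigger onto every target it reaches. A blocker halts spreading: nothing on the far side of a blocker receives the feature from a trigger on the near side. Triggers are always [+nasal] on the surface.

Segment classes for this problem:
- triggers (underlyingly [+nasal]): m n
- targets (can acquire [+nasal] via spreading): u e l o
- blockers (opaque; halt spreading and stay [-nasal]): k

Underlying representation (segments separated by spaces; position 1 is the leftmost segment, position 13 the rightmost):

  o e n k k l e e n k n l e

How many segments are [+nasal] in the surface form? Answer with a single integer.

8

From /n/ at 3 leftward: 2 /e/ → [+nasal]; 1 /o/ → [+nasal]; word edge.
From /n/ at 9 leftward: 8 /e/ → [+nasal]; 7 /e/ → [+nasal]; 6 /l/ → [+nasal]; 5 /k/ blocks.
From /n/ at 11 leftward: 10 /k/ blocks.
Targets with no active source: positions 12 13 stay [-nasal].
[+nasal] positions on the surface: 1 2 3 6 7 8 9 11.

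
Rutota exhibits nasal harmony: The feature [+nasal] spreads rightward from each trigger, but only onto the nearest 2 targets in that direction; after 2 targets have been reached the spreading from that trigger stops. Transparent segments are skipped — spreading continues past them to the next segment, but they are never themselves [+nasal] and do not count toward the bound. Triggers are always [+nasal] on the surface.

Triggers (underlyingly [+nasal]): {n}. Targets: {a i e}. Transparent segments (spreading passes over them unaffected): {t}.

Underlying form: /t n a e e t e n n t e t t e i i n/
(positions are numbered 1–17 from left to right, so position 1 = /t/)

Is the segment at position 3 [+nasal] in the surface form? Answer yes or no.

From /n/ at 2 rightward: 3 /a/ → [+nasal]; 4 /e/ → [+nasal]; bound reached.
From /n/ at 8 rightward: 9 /n/ is itself a trigger — this domain ends here.
From /n/ at 9 rightward: 10 /t/ transparent; 11 /e/ → [+nasal]; 12 /t/ transparent; 13 /t/ transparent; 14 /e/ → [+nasal]; bound reached.
From /n/ at 17 rightward: word edge.
Targets with no active source: positions 5 7 15 16 stay [-nasal].
[+nasal] positions on the surface: 2 3 4 8 9 11 14 17.

yes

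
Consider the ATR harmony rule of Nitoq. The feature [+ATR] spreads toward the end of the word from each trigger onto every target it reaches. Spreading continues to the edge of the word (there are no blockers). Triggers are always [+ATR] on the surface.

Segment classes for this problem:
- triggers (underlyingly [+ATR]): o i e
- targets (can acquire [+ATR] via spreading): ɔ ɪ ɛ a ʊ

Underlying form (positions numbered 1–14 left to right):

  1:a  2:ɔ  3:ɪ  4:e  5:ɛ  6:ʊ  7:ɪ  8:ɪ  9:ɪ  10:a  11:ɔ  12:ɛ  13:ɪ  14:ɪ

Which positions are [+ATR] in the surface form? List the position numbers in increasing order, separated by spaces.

From /e/ at 4 rightward: 5 /ɛ/ → [+ATR]; 6 /ʊ/ → [+ATR]; 7 /ɪ/ → [+ATR]; 8 /ɪ/ → [+ATR]; 9 /ɪ/ → [+ATR]; 10 /a/ → [+ATR]; 11 /ɔ/ → [+ATR]; 12 /ɛ/ → [+ATR]; 13 /ɪ/ → [+ATR]; 14 /ɪ/ → [+ATR]; word edge.
Targets with no active source: positions 1 2 3 stay [-ATR].

4 5 6 7 8 9 10 11 12 13 14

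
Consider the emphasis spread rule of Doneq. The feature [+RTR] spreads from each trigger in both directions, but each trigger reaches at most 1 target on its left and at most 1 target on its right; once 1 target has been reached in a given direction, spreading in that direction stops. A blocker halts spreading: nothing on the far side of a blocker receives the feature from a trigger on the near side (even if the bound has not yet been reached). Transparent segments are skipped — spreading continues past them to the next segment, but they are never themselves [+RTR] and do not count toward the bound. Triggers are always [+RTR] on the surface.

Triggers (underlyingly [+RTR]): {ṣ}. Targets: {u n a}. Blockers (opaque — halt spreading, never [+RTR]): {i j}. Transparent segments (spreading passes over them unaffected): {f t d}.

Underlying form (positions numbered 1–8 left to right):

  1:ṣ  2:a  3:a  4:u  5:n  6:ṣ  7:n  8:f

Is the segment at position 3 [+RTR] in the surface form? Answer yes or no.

From /ṣ/ at 1 rightward: 2 /a/ → [+RTR]; bound reached.
From /ṣ/ at 1 leftward: word edge.
From /ṣ/ at 6 rightward: 7 /n/ → [+RTR]; bound reached.
From /ṣ/ at 6 leftward: 5 /n/ → [+RTR]; bound reached.
Targets with no active source: positions 3 4 stay [-emphatic].
[+RTR] positions on the surface: 1 2 5 6 7.

no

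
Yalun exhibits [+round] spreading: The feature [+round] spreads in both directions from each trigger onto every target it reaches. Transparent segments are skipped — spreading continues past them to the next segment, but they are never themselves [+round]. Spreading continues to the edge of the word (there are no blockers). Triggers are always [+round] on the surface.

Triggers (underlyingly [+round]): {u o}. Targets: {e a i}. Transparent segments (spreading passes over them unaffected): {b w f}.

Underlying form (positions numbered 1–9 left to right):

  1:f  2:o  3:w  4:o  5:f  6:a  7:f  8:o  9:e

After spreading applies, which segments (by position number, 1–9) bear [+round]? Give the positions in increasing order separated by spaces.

2 4 6 8 9

From /o/ at 2 rightward: 3 /w/ transparent; 4 /o/ is itself a trigger — this domain ends here.
From /o/ at 2 leftward: 1 /f/ transparent; word edge.
From /o/ at 4 rightward: 5 /f/ transparent; 6 /a/ → [+round]; 7 /f/ transparent; 8 /o/ is itself a trigger — this domain ends here.
From /o/ at 4 leftward: 3 /w/ transparent; 2 /o/ is itself a trigger — this domain ends here.
From /o/ at 8 rightward: 9 /e/ → [+round]; word edge.
From /o/ at 8 leftward: 7 /f/ transparent; 6 /a/ → [+round]; 5 /f/ transparent; 4 /o/ is itself a trigger — this domain ends here.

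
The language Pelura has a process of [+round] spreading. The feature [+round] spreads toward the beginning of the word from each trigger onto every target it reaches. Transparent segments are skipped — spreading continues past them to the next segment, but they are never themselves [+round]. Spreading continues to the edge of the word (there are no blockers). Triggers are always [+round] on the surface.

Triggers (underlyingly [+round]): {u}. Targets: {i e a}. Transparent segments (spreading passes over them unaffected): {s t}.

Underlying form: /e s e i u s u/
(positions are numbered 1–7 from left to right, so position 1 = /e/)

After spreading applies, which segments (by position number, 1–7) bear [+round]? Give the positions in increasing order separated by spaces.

1 3 4 5 7

From /u/ at 5 leftward: 4 /i/ → [+round]; 3 /e/ → [+round]; 2 /s/ transparent; 1 /e/ → [+round]; word edge.
From /u/ at 7 leftward: 6 /s/ transparent; 5 /u/ is itself a trigger — this domain ends here.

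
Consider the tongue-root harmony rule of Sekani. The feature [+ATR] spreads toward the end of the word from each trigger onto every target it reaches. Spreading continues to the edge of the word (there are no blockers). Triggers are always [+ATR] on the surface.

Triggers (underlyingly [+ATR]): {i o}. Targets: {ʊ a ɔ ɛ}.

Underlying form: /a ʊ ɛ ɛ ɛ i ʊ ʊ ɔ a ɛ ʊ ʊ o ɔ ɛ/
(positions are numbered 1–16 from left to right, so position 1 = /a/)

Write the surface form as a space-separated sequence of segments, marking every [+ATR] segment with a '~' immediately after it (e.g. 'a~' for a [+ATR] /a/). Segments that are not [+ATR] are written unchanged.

a ʊ ɛ ɛ ɛ i~ ʊ~ ʊ~ ɔ~ a~ ɛ~ ʊ~ ʊ~ o~ ɔ~ ɛ~

From /i/ at 6 rightward: 7 /ʊ/ → [+ATR]; 8 /ʊ/ → [+ATR]; 9 /ɔ/ → [+ATR]; 10 /a/ → [+ATR]; 11 /ɛ/ → [+ATR]; 12 /ʊ/ → [+ATR]; 13 /ʊ/ → [+ATR]; 14 /o/ is itself a trigger — this domain ends here.
From /o/ at 14 rightward: 15 /ɔ/ → [+ATR]; 16 /ɛ/ → [+ATR]; word edge.
Targets with no active source: positions 1 2 3 4 5 stay [-ATR].
[+ATR] positions on the surface: 6 7 8 9 10 11 12 13 14 15 16.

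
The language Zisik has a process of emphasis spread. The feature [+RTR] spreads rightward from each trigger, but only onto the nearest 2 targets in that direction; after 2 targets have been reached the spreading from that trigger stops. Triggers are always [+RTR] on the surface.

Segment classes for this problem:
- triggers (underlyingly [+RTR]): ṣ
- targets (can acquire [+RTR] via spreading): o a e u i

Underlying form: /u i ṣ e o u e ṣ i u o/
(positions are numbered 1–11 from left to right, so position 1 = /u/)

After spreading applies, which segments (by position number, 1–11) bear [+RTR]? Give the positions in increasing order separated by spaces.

From /ṣ/ at 3 rightward: 4 /e/ → [+RTR]; 5 /o/ → [+RTR]; bound reached.
From /ṣ/ at 8 rightward: 9 /i/ → [+RTR]; 10 /u/ → [+RTR]; bound reached.
Targets with no active source: positions 1 2 6 7 11 stay [-emphatic].

3 4 5 8 9 10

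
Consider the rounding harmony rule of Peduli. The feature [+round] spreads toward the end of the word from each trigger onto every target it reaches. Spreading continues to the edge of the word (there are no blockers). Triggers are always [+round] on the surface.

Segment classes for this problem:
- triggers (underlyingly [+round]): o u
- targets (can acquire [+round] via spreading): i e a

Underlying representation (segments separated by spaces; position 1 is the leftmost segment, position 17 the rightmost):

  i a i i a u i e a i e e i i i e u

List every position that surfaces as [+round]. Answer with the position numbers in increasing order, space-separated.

From /u/ at 6 rightward: 7 /i/ → [+round]; 8 /e/ → [+round]; 9 /a/ → [+round]; 10 /i/ → [+round]; 11 /e/ → [+round]; 12 /e/ → [+round]; 13 /i/ → [+round]; 14 /i/ → [+round]; 15 /i/ → [+round]; 16 /e/ → [+round]; 17 /u/ is itself a trigger — this domain ends here.
From /u/ at 17 rightward: word edge.
Targets with no active source: positions 1 2 3 4 5 stay [-round].

6 7 8 9 10 11 12 13 14 15 16 17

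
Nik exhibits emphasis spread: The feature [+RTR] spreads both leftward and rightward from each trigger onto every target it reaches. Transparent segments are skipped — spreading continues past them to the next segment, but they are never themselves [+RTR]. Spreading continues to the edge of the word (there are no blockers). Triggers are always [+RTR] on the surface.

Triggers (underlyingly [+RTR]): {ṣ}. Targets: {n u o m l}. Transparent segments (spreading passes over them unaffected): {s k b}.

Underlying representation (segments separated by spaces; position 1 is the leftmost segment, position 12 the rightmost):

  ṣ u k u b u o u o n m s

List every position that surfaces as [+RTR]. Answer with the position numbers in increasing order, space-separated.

From /ṣ/ at 1 rightward: 2 /u/ → [+RTR]; 3 /k/ transparent; 4 /u/ → [+RTR]; 5 /b/ transparent; 6 /u/ → [+RTR]; 7 /o/ → [+RTR]; 8 /u/ → [+RTR]; 9 /o/ → [+RTR]; 10 /n/ → [+RTR]; 11 /m/ → [+RTR]; 12 /s/ transparent; word edge.
From /ṣ/ at 1 leftward: word edge.

1 2 4 6 7 8 9 10 11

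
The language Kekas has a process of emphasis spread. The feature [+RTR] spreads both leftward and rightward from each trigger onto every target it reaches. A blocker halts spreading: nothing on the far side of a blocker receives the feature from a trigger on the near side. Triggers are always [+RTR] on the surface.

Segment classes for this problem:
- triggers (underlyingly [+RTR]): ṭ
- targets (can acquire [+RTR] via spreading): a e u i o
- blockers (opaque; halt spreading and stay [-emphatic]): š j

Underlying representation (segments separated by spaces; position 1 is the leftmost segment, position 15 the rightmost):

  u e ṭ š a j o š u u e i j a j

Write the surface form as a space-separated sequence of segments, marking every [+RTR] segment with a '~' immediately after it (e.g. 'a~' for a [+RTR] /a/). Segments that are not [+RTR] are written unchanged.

From /ṭ/ at 3 rightward: 4 /š/ blocks.
From /ṭ/ at 3 leftward: 2 /e/ → [+RTR]; 1 /u/ → [+RTR]; word edge.
Targets with no active source: positions 5 7 9 10 11 12 14 stay [-emphatic].
[+RTR] positions on the surface: 1 2 3.

u~ e~ ṭ~ š a j o š u u e i j a j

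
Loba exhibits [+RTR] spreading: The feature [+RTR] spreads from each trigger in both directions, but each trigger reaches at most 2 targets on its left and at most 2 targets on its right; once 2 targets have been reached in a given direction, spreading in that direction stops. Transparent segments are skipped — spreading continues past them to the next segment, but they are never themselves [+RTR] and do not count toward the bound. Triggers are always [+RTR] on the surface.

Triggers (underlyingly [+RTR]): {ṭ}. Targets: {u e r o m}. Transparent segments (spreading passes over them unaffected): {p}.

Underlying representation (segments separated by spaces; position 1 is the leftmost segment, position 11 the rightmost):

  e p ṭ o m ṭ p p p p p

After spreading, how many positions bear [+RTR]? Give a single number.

From /ṭ/ at 3 rightward: 4 /o/ → [+RTR]; 5 /m/ → [+RTR]; bound reached.
From /ṭ/ at 3 leftward: 2 /p/ transparent; 1 /e/ → [+RTR]; word edge.
From /ṭ/ at 6 rightward: 7 /p/ transparent; 8 /p/ transparent; 9 /p/ transparent; 10 /p/ transparent; 11 /p/ transparent; word edge.
From /ṭ/ at 6 leftward: 5 /m/ → [+RTR]; 4 /o/ → [+RTR]; bound reached.
[+RTR] positions on the surface: 1 3 4 5 6.

5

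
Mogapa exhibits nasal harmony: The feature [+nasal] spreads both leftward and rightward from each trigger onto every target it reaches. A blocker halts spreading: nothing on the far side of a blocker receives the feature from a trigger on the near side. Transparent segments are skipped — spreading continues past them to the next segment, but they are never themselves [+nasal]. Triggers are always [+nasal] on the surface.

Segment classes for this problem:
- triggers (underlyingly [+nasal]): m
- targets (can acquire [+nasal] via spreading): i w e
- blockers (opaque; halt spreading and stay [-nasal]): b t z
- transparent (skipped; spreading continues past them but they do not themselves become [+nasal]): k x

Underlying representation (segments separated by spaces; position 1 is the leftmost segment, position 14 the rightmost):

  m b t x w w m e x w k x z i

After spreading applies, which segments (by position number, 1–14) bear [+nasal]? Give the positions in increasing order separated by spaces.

From /m/ at 1 rightward: 2 /b/ blocks.
From /m/ at 1 leftward: word edge.
From /m/ at 7 rightward: 8 /e/ → [+nasal]; 9 /x/ transparent; 10 /w/ → [+nasal]; 11 /k/ transparent; 12 /x/ transparent; 13 /z/ blocks.
From /m/ at 7 leftward: 6 /w/ → [+nasal]; 5 /w/ → [+nasal]; 4 /x/ transparent; 3 /t/ blocks.
Target with no active source: position 14 stays [-nasal].

1 5 6 7 8 10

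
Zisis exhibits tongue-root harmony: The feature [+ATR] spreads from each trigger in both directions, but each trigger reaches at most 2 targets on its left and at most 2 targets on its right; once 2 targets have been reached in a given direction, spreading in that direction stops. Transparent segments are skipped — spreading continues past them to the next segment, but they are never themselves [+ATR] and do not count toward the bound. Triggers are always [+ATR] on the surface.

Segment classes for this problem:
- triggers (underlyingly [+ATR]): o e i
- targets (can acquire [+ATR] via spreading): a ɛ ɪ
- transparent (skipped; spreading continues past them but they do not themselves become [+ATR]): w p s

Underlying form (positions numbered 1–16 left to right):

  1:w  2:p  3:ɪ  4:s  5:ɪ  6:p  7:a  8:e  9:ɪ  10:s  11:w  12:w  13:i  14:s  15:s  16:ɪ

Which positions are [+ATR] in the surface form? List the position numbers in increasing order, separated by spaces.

From /e/ at 8 rightward: 9 /ɪ/ → [+ATR]; 10 /s/ transparent; 11 /w/ transparent; 12 /w/ transparent; 13 /i/ is itself a trigger — this domain ends here.
From /e/ at 8 leftward: 7 /a/ → [+ATR]; 6 /p/ transparent; 5 /ɪ/ → [+ATR]; bound reached.
From /i/ at 13 rightward: 14 /s/ transparent; 15 /s/ transparent; 16 /ɪ/ → [+ATR]; word edge.
From /i/ at 13 leftward: 12 /w/ transparent; 11 /w/ transparent; 10 /s/ transparent; 9 /ɪ/ → [+ATR]; 8 /e/ is itself a trigger — this domain ends here.
Target with no active source: position 3 stays [-ATR].

5 7 8 9 13 16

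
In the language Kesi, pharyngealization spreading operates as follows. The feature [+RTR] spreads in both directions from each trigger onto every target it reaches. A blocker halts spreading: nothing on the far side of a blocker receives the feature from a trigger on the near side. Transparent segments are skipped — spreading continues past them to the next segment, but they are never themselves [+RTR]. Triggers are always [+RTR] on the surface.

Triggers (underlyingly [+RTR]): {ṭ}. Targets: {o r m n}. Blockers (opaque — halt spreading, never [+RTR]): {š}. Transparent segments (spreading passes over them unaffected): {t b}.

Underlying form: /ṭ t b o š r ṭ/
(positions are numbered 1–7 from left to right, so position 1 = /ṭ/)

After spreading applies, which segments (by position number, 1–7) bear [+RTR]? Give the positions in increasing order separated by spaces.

From /ṭ/ at 1 rightward: 2 /t/ transparent; 3 /b/ transparent; 4 /o/ → [+RTR]; 5 /š/ blocks.
From /ṭ/ at 1 leftward: word edge.
From /ṭ/ at 7 rightward: word edge.
From /ṭ/ at 7 leftward: 6 /r/ → [+RTR]; 5 /š/ blocks.

1 4 6 7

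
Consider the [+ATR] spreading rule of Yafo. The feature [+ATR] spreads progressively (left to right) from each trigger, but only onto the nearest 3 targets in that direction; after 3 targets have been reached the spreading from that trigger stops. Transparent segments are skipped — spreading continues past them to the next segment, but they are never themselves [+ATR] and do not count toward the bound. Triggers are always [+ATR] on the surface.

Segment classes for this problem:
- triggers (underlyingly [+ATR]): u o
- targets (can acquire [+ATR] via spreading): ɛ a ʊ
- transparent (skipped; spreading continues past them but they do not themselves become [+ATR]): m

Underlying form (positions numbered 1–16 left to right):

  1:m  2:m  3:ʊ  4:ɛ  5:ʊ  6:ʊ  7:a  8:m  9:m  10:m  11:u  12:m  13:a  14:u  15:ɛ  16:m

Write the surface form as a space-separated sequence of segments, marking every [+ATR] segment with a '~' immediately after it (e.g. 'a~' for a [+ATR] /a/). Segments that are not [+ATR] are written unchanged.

From /u/ at 11 rightward: 12 /m/ transparent; 13 /a/ → [+ATR]; 14 /u/ is itself a trigger — this domain ends here.
From /u/ at 14 rightward: 15 /ɛ/ → [+ATR]; 16 /m/ transparent; word edge.
Targets with no active source: positions 3 4 5 6 7 stay [-ATR].
[+ATR] positions on the surface: 11 13 14 15.

m m ʊ ɛ ʊ ʊ a m m m u~ m a~ u~ ɛ~ m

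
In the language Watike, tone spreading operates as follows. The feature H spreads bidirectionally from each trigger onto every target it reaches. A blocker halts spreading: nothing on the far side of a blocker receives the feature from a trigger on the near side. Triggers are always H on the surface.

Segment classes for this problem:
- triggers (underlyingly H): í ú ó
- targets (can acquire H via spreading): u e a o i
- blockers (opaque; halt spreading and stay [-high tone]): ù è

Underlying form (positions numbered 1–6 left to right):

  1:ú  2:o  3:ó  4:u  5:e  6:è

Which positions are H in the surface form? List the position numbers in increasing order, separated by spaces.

1 2 3 4 5

From /ú/ at 1 rightward: 2 /o/ → H; 3 /ó/ is itself a trigger — this domain ends here.
From /ú/ at 1 leftward: word edge.
From /ó/ at 3 rightward: 4 /u/ → H; 5 /e/ → H; 6 /è/ blocks.
From /ó/ at 3 leftward: 2 /o/ → H; 1 /ú/ is itself a trigger — this domain ends here.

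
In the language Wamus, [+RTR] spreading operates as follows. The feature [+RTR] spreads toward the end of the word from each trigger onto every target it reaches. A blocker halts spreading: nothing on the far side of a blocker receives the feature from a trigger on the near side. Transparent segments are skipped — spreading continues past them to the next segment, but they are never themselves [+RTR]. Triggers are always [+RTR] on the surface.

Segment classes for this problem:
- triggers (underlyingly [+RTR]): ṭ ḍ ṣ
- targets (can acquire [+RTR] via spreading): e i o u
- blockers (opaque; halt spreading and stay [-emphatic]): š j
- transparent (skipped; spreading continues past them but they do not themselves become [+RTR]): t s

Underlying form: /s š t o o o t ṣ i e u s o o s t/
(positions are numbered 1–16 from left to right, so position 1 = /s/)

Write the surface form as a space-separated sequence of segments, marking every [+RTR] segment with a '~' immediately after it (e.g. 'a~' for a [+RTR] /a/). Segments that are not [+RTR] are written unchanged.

From /ṣ/ at 8 rightward: 9 /i/ → [+RTR]; 10 /e/ → [+RTR]; 11 /u/ → [+RTR]; 12 /s/ transparent; 13 /o/ → [+RTR]; 14 /o/ → [+RTR]; 15 /s/ transparent; 16 /t/ transparent; word edge.
Targets with no active source: positions 4 5 6 stay [-emphatic].
[+RTR] positions on the surface: 8 9 10 11 13 14.

s š t o o o t ṣ~ i~ e~ u~ s o~ o~ s t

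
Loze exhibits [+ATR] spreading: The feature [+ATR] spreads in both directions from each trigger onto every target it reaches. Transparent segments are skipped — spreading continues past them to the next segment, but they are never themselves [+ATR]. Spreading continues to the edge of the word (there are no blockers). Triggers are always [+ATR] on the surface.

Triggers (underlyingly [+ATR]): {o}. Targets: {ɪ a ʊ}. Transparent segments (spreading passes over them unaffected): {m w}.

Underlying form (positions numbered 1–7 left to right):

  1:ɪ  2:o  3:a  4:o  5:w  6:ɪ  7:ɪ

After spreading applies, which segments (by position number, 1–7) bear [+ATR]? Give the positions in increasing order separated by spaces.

From /o/ at 2 rightward: 3 /a/ → [+ATR]; 4 /o/ is itself a trigger — this domain ends here.
From /o/ at 2 leftward: 1 /ɪ/ → [+ATR]; word edge.
From /o/ at 4 rightward: 5 /w/ transparent; 6 /ɪ/ → [+ATR]; 7 /ɪ/ → [+ATR]; word edge.
From /o/ at 4 leftward: 3 /a/ → [+ATR]; 2 /o/ is itself a trigger — this domain ends here.

1 2 3 4 6 7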